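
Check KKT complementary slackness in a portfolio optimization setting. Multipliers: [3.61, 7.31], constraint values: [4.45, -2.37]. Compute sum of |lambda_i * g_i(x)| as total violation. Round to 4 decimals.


KKT complementary slackness check:
lambda_1 * g_1 = 3.61 * 4.45 = 16.0645
lambda_2 * g_2 = 7.31 * -2.37 = -17.3247
Total violation = 16.0645 + 17.3247 = 33.3892


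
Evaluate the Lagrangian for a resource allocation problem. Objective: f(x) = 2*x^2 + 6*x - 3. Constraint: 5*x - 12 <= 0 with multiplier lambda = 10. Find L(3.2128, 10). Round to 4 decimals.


Step 1: Evaluate f(x).
f(3.2128) = 2*3.2128^2 + 6*3.2128 - 3 = 36.921
Step 2: Evaluate g(x).
g(3.2128) = 5*3.2128 - 12 = 4.064
Step 3: Compute Lagrangian.
L = 36.921 + 10*4.064 = 77.561


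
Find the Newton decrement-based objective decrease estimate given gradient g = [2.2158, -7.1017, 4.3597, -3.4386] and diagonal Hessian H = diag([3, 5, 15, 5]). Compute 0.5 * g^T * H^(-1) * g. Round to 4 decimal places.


Step 1: H is diagonal, so H^(-1) * g = [0.7386, -1.4203, 0.2906, -0.6877].
Step 2: g^T H^(-1) g = sum_i g_i^2 / H_ii
  = (2.2158)^2/3 + (-7.1017)^2/5 + (4.3597)^2/15 + (-3.4386)^2/5
  = 1.6366 + 10.0868 + 1.2671 + 2.3648 = 15.3553
Step 3: Objective decrease = 0.5 * g^T H^(-1) g = 7.6777


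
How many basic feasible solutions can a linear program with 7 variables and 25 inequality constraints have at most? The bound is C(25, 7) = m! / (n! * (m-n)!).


Each vertex corresponds to some choice of n active constraints out of m, so the number of vertices is at most C(m, n) = m! / (n!(m-n)!).
m = 25, n = 7
Numerator: 25 * 24 * 23 * 22 * 21 * 20 * 19
Denominator: 7! = 5040
C(25, 7) = 480700


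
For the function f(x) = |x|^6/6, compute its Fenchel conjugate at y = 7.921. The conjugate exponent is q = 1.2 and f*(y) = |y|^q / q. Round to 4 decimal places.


The conjugate exponent q satisfies 1/p + 1/q = 1.
p = 6, so q = 6/(6 - 1) = 1.2
|y|^q = 7.921^1.2 = 11.9822
f*(7.921) = 11.9822 / 1.2 = 9.9852


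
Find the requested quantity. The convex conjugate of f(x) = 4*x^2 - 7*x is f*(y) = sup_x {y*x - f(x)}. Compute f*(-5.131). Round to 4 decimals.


f*(y) = sup_x {y*x - a*x^2 - b*x} = sup_x {(y-b)*x - a*x^2}
FOC: (y - b) - 2a*x = 0 => x* = (y - b)/(2a)
x* = (-5.131 + 7)/(2*4) = 0.2336
f*(-5.131) = (y-b)^2/(4a) = (-5.131 + 7)^2/(4*4)
= 3.4932/16 = 0.2183


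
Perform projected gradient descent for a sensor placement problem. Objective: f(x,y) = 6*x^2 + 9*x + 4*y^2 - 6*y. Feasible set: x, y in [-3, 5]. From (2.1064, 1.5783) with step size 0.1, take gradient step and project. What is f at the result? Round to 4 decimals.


Step 1: Compute gradient at (2.1064, 1.5783).
grad_x = 2*6*2.1064 + 9 = 34.2768
grad_y = 2*4*1.5783 - 6 = 6.6264
Step 2: Gradient step.
x_raw = 2.1064 - 0.1*34.2768 = -1.3213
y_raw = 1.5783 - 0.1*6.6264 = 0.9157
Step 3: Project onto [-3, 5].
x_proj = clip(-1.3213) = -1.3213
y_proj = clip(0.9157) = 0.9157
Step 4: Evaluate f.
f(-1.3213, 0.9157) = -3.5571


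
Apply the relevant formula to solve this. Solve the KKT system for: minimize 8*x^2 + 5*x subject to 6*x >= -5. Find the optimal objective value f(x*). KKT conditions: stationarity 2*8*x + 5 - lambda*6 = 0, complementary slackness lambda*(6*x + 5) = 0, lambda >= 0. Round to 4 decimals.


Step 1: Try lambda = 0 (constraint inactive).
Stationarity: 2*8*x + 5 = 0
x* = -5/(2*8) = -0.3125
Check constraint: 6*-0.3125 = -1.875 >= -5 -- satisfied.
Step 2: Compute optimal value.
f(x*) = 8*(-0.3125)^2 + 5*(-0.3125) = -0.7813


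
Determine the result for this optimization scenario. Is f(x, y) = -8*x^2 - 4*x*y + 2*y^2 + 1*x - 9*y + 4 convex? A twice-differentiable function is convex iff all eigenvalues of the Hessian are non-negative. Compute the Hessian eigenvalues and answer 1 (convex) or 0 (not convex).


The Hessian of f(x,y) = -8*x^2 - 4*x*y + 2*y^2 + 1*x - 9*y + 4 is:
H = [[-16, -4], [-4, 4]]
Trace = -16 + 4 = -12
Determinant = -16*4 - (-4)^2 = -80
Discriminant = (-12)^2 - 4*-80 = 464.0
Eigenvalues: lambda_1 = -16.7703, lambda_2 = 4.7703
The function is not convex.

0


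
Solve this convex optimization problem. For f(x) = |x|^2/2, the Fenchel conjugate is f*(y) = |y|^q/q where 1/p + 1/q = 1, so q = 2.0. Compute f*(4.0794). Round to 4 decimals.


The conjugate exponent q satisfies 1/p + 1/q = 1.
p = 2, so q = 2/(2 - 1) = 2.0
|y|^q = 4.0794^2.0 = 16.6415
f*(4.0794) = 16.6415 / 2.0 = 8.3208


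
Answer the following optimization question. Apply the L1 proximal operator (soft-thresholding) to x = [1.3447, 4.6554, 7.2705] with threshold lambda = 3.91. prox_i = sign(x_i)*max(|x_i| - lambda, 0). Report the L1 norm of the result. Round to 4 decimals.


Soft-thresholding with lambda = 3.91:
prox(1.3447) = sign(1.3447)*max(|1.3447| - 3.91, 0) = 0.0
prox(4.6554) = sign(4.6554)*max(|4.6554| - 3.91, 0) = 0.7454
prox(7.2705) = sign(7.2705)*max(|7.2705| - 3.91, 0) = 3.3605
prox(x) = [0.0, 0.7454, 3.3605]
||prox(x)||_1 = 0.0 + 0.7454 + 3.3605 = 4.1059


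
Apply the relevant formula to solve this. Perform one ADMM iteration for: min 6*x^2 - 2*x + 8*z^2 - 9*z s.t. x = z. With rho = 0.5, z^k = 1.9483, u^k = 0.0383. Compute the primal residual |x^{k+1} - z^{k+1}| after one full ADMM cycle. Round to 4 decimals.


ADMM iteration with rho = 0.5, z^k = 1.9483, u^k = 0.0383
Step 1: x-update.
Minimize 6*x^2 - 2*x + (0.5/2)*(x - 1.9483 + 0.0383)^2
FOC: (2*6 + 0.5)*x = 2 + 0.5*(1.9483 - 0.0383)
x^{k+1} = 0.2364
Step 2: z-update.
Minimize 8*z^2 - 9*z + (0.5/2)*(0.2364 - z + 0.0383)^2
FOC: (2*8 + 0.5)*z = 9 + 0.5*(0.2364 + 0.0383)
z^{k+1} = 0.5538
Step 3: u-update.
u^{k+1} = 0.0383 + 0.2364 - 0.5538 = -0.2791
Step 4: Primal residual = |0.2364 - 0.5538| = 0.3174


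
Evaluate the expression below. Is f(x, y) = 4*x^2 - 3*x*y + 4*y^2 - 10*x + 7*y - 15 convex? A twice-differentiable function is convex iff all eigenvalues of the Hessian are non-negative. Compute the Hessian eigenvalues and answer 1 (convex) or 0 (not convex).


The Hessian of f(x,y) = 4*x^2 - 3*x*y + 4*y^2 - 10*x + 7*y - 15 is:
H = [[8, -3], [-3, 8]]
Trace = 8 + 8 = 16
Determinant = 8*8 - (-3)^2 = 55
Discriminant = (16)^2 - 4*55 = 36.0
Eigenvalues: lambda_1 = 5.0, lambda_2 = 11.0
The function is convex.

1


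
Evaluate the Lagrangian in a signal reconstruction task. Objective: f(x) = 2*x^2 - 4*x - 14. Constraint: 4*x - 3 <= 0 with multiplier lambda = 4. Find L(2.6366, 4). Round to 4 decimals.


Step 1: Evaluate f(x).
f(2.6366) = 2*2.6366^2 - 4*2.6366 - 14 = -10.6431
Step 2: Evaluate g(x).
g(2.6366) = 4*2.6366 - 3 = 7.5464
Step 3: Compute Lagrangian.
L = -10.6431 + 4*7.5464 = 19.5425


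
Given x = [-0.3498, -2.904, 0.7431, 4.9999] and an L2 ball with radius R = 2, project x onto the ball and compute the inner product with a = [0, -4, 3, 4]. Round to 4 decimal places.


Step 1: Compute ||x|| (intermediates to 6 decimals).
||x|| = sqrt((-0.3498)^2 + (-2.904)^2 + 0.7431^2 + 4.9999^2) = 5.8401
Step 2: Project.
Since ||x|| > R, scale = R/||x|| = 2/5.8401 = 0.34246, proj(x) = scale * x
proj(x) = [-0.119793, -0.994504, 0.254482, 1.712266]
Step 3: Dot product.
a^T * proj(x) = 0*(-0.119793) - 4*(-0.994504) + 3*0.254482 + 4*1.712266 = 11.5905


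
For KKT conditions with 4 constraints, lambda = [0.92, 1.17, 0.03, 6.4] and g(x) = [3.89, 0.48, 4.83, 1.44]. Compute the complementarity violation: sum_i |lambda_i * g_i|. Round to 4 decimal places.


KKT complementary slackness check:
lambda_1 * g_1 = 0.92 * 3.89 = 3.5788
lambda_2 * g_2 = 1.17 * 0.48 = 0.5616
lambda_3 * g_3 = 0.03 * 4.83 = 0.1449
lambda_4 * g_4 = 6.4 * 1.44 = 9.216
Total violation = 3.5788 + 0.5616 + 0.1449 + 9.216 = 13.5013


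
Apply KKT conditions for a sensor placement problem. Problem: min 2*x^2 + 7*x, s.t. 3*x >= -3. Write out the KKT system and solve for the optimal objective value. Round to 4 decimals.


Step 1: Try lambda = 0 (constraint inactive).
x_unc = -7/(2*2) = -1.75
Check: 3*-1.75 = -5.25 < -3 -- violated!
Step 2: Constraint must be active: 3*x = -3
x* = -3/3 = -1.0
lambda = (2*2*(-1.0) + 7)/3 = 1.0
Step 3: Compute optimal value.
f(x*) = 2*(-1.0)^2 + 7*(-1.0) = -5.0


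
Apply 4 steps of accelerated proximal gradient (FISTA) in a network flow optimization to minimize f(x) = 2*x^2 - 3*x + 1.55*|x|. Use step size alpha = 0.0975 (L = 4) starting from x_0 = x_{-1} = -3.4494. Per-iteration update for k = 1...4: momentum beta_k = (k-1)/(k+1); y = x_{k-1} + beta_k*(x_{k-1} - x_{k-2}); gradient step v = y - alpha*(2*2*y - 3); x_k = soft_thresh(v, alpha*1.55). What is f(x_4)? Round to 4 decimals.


FISTA on f(x) = 2*x^2 - 3*x + 1.55*|x|
L = 4, alpha = 0.0975
Iteration 1: beta = 0.0, y = -3.4494 + 0.0*(-3.4494 + 3.4494) = -3.4494
  grad(y) = -16.7976, v = y - alpha*grad = -1.8116
  prox(v) = soft_thresh(-1.8116, 0.1511) = -1.6605
Iteration 2: beta = 0.3333, y = -1.6605 + 0.3333*(-1.6605 + 3.4494) = -1.0642
  grad(y) = -7.2568, v = y - alpha*grad = -0.3567
  prox(v) = soft_thresh(-0.3567, 0.1511) = -0.2055
Iteration 3: beta = 0.5, y = -0.2055 + 0.5*(-0.2055 + 1.6605) = 0.5219
  grad(y) = -0.9122, v = y - alpha*grad = 0.6109
  prox(v) = soft_thresh(0.6109, 0.1511) = 0.4598
Iteration 4: beta = 0.6, y = 0.4598 + 0.6*(0.4598 + 0.2055) = 0.8589
  grad(y) = 0.4358, v = y - alpha*grad = 0.8165
  prox(v) = soft_thresh(0.8165, 0.1511) = 0.6653
f(x_4) = 2*0.6653^2 - 3*0.6653 + 1.55*|0.6653| = -0.0794


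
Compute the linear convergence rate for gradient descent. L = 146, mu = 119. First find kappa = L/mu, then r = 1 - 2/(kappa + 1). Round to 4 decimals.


Step 1: Compute the condition number.
kappa = L/mu = 146/119 = 1.2269
Step 2: Compute the convergence rate.
r = 1 - 2/(kappa + 1) = 1 - 2*mu/(L + mu) = (L - mu)/(L + mu) = 27/265 = 0.1019


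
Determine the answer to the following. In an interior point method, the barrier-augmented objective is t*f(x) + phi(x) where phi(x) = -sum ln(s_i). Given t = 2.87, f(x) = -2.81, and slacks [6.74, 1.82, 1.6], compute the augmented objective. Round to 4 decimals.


Step 1: Compute log-barrier.
ln values: [1.9081, 0.5988, 0.47]
phi = -(1.9081 + 0.5988 + 0.47) = -2.9769
Step 2: Compute augmented objective.
t*f(x) = 2.87*-2.81 = -8.0647
Total = -8.0647 - 2.9769 = -11.0416


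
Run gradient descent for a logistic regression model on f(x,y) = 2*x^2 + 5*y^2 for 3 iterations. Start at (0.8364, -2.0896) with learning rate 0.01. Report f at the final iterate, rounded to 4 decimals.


Gradient descent on f(x,y) = 2*x^2 + 5*y^2.
Starting point: (0.8364, -2.0896), alpha = 0.01
Step 1: grad_x = 2*2*0.8364 = 3.3456, grad_y = 2*5*-2.0896 = -20.896
  x_1 = 0.8364 - 0.01*3.3456 = 0.8029
  y_1 = -2.0896 - 0.01*-20.896 = -1.8806
Step 2: grad_x = 2*2*0.8029 = 3.2118, grad_y = 2*5*-1.8806 = -18.8064
  x_2 = 0.8029 - 0.01*3.2118 = 0.7708
  y_2 = -1.8806 - 0.01*-18.8064 = -1.6926
Step 3: grad_x = 2*2*0.7708 = 3.0833, grad_y = 2*5*-1.6926 = -16.9258
  x_3 = 0.7708 - 0.01*3.0833 = 0.74
  y_3 = -1.6926 - 0.01*-16.9258 = -1.5233
f(0.74, -1.5233) = 2*0.74^2 + 5*(-1.5233)^2 = 12.6977


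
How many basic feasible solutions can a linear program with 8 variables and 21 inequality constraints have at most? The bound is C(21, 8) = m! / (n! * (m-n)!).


Each vertex corresponds to some choice of n active constraints out of m, so the number of vertices is at most C(m, n) = m! / (n!(m-n)!).
m = 21, n = 8
Numerator: 21 * 20 * 19 * 18 * 17 * 16 * 15 * 14
Denominator: 8! = 40320
C(21, 8) = 203490


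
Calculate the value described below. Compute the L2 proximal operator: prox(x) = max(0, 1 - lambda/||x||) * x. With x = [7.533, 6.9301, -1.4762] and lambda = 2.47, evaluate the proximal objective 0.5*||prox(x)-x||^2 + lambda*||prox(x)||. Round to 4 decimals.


Step 1: Compute ||x||.
||x|| = 10.3417
Step 2: Compute scaling factor.
scale = max(0, 1 - 2.47/10.3417) = 0.7612
Step 3: prox(x) = [5.7338, 5.2749, -1.1236]
||prox(x)|| = 7.8717
Step 4: Proximal objective.
0.5*||prox-x||^2 = 3.0505
lambda*||prox|| = 19.4431
Total = 22.4936


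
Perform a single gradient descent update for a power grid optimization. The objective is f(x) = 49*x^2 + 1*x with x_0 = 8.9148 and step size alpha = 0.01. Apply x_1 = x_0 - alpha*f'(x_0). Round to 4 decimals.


We compute the gradient at x_0 and apply the update.
f'(x) = 98*x + 1
f'(8.9148) = 98*8.9148 + 1 = 874.6504
x_1 = 8.9148 - 0.01*874.6504 = 0.1683


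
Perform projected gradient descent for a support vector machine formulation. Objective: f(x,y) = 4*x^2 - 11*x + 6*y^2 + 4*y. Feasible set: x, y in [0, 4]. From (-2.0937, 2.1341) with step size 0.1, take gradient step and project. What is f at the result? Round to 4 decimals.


Step 1: Compute gradient at (-2.0937, 2.1341).
grad_x = 2*4*-2.0937 - 11 = -27.7496
grad_y = 2*6*2.1341 + 4 = 29.6092
Step 2: Gradient step.
x_raw = -2.0937 - 0.1*-27.7496 = 0.6813
y_raw = 2.1341 - 0.1*29.6092 = -0.8268
Step 3: Project onto [0, 4].
x_proj = clip(0.6813) = 0.6813
y_proj = clip(-0.8268) = 0.0
Step 4: Evaluate f.
f(0.6813, 0.0) = -5.6374


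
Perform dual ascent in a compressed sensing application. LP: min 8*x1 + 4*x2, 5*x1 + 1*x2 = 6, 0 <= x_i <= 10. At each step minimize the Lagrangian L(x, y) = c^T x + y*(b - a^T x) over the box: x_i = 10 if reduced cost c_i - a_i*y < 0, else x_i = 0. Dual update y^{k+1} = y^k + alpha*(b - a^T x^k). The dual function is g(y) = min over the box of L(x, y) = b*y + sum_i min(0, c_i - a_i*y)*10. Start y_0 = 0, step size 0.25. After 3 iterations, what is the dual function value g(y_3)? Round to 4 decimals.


Dual ascent for LP: min 8*x1 + 4*x2, 5*x1 + 1*x2 = 6, 0 <= x_i <= 10
Step 1: y^k = 0.0, reduced costs: (8.0, 4.0)
  x^k = (0.0, 0.0), subgradient = b - a^T x = 6.0
  y^{k+1} = 0.0 + 0.25*6.0 = 1.5
Step 2: y^k = 1.5, reduced costs: (0.5, 2.5)
  x^k = (0.0, 0.0), subgradient = b - a^T x = 6.0
  y^{k+1} = 1.5 + 0.25*6.0 = 3.0
Step 3: y^k = 3.0, reduced costs: (-7.0, 1.0)
  x^k = (10.0, 0.0), subgradient = b - a^T x = -44.0
  y^{k+1} = 3.0 + 0.25*-44.0 = -8.0
Dual objective at y_3 = -8.0: reduced costs (48.0, 12.0), box minimizer x = (0.0, 0.0)
g(y_3) = b*y + (c1 - a1*y)*x1 + (c2 - a2*y)*x2 = 6*(-8.0) + 48.0*0.0 + 12.0*0.0 = -48.0 + 0.0 + 0.0 = -48.0


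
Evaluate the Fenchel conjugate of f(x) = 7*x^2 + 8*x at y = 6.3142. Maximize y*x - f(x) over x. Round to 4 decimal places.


f*(y) = sup_x {y*x - a*x^2 - b*x} = sup_x {(y-b)*x - a*x^2}
FOC: (y - b) - 2a*x = 0 => x* = (y - b)/(2a)
x* = (6.3142 - 8)/(2*7) = -0.1204
f*(6.3142) = (y-b)^2/(4a) = (6.3142 - 8)^2/(4*7)
= 2.8419/28 = 0.1015


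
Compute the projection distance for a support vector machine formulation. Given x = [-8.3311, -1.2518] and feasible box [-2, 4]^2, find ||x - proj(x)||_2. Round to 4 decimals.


Project each component onto [-2, 4].
clip(-8.3311) = -2.0, clip(-1.2518) = -1.2518
Projection = [-2.0, -1.2518]
Squared diffs: [40.0828, 0.0]
Distance = sqrt(40.0828) = 6.3311


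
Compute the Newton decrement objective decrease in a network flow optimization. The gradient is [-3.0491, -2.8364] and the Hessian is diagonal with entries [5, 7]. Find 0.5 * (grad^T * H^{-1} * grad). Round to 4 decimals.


Step 1: H is diagonal, so H^(-1) * g = [-0.6098, -0.4052].
Step 2: g^T H^(-1) g = sum_i g_i^2 / H_ii
  = (-3.0491)^2/5 + (-2.8364)^2/7
  = 1.8594 + 1.1493 = 3.0087
Step 3: Objective decrease = 0.5 * g^T H^(-1) g = 1.5044


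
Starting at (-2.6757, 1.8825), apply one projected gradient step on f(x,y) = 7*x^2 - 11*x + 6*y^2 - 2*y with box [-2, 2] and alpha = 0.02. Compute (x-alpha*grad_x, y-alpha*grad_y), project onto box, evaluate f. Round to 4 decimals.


Step 1: Compute gradient at (-2.6757, 1.8825).
grad_x = 2*7*-2.6757 - 11 = -48.4598
grad_y = 2*6*1.8825 - 2 = 20.59
Step 2: Gradient step.
x_raw = -2.6757 - 0.02*-48.4598 = -1.7065
y_raw = 1.8825 - 0.02*20.59 = 1.4707
Step 3: Project onto [-2, 2].
x_proj = clip(-1.7065) = -1.7065
y_proj = clip(1.4707) = 1.4707
Step 4: Evaluate f.
f(-1.7065, 1.4707) = 49.193


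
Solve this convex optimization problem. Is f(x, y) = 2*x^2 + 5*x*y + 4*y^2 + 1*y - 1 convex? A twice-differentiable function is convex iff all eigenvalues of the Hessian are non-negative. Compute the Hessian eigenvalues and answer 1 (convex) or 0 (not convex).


The Hessian of f(x,y) = 2*x^2 + 5*x*y + 4*y^2 + 1*y - 1 is:
H = [[4, 5], [5, 8]]
Trace = 4 + 8 = 12
Determinant = 4*8 - (5)^2 = 7
Discriminant = (12)^2 - 4*7 = 116.0
Eigenvalues: lambda_1 = 0.6148, lambda_2 = 11.3852
The function is convex.

1


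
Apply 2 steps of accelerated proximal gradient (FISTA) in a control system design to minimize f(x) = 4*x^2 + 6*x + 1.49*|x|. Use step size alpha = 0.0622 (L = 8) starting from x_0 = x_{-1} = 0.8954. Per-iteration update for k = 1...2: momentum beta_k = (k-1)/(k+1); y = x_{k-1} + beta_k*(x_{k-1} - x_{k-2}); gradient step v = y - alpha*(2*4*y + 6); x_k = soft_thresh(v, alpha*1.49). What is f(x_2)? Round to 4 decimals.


FISTA on f(x) = 4*x^2 + 6*x + 1.49*|x|
L = 8, alpha = 0.0622
Iteration 1: beta = 0.0, y = 0.8954 + 0.0*(0.8954 - 0.8954) = 0.8954
  grad(y) = 13.1632, v = y - alpha*grad = 0.0766
  prox(v) = soft_thresh(0.0766, 0.0927) = 0.0
Iteration 2: beta = 0.3333, y = 0.0 + 0.3333*(0.0 - 0.8954) = -0.2985
  grad(y) = 3.6123, v = y - alpha*grad = -0.5231
  prox(v) = soft_thresh(-0.5231, 0.0927) = -0.4305
f(x_2) = 4*(-0.4305)^2 + 6*(-0.4305) + 1.49*|-0.4305| = -1.2002


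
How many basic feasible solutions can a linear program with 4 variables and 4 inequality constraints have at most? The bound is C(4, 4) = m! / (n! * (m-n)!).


Each vertex corresponds to some choice of n active constraints out of m, so the number of vertices is at most C(m, n) = m! / (n!(m-n)!).
m = 4, n = 4
Numerator: 4 * 3 * 2 * 1
Denominator: 4! = 24
C(4, 4) = 1


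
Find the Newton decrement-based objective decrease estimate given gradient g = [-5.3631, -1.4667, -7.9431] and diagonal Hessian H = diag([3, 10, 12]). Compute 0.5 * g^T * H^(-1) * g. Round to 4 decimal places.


Step 1: H is diagonal, so H^(-1) * g = [-1.7877, -0.1467, -0.6619].
Step 2: g^T H^(-1) g = sum_i g_i^2 / H_ii
  = (-5.3631)^2/3 + (-1.4667)^2/10 + (-7.9431)^2/12
  = 9.5876 + 0.2151 + 5.2577 = 15.0605
Step 3: Objective decrease = 0.5 * g^T H^(-1) g = 7.5302


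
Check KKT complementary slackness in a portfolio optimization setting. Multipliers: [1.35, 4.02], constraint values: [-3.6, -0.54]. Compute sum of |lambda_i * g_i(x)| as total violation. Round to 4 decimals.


KKT complementary slackness check:
lambda_1 * g_1 = 1.35 * -3.6 = -4.86
lambda_2 * g_2 = 4.02 * -0.54 = -2.1708
Total violation = 4.86 + 2.1708 = 7.0308


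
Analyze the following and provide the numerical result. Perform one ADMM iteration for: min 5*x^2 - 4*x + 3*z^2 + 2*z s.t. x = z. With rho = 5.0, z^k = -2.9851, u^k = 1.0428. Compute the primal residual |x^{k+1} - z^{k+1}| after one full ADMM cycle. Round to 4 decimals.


ADMM iteration with rho = 5.0, z^k = -2.9851, u^k = 1.0428
Step 1: x-update.
Minimize 5*x^2 - 4*x + (5.0/2)*(x + 2.9851 + 1.0428)^2
FOC: (2*5 + 5.0)*x = 4 + 5.0*(-2.9851 - 1.0428)
x^{k+1} = -1.076
Step 2: z-update.
Minimize 3*z^2 + 2*z + (5.0/2)*(-1.076 - z + 1.0428)^2
FOC: (2*3 + 5.0)*z = -2 + 5.0*(-1.076 + 1.0428)
z^{k+1} = -0.1969
Step 3: u-update.
u^{k+1} = 1.0428 - 1.076 + 0.1969 = 0.1637
Step 4: Primal residual = |-1.076 + 0.1969| = 0.8791


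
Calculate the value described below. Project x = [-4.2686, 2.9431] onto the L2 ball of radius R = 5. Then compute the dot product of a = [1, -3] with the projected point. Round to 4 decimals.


Step 1: Compute ||x|| (intermediates to 6 decimals).
||x|| = sqrt((-4.2686)^2 + 2.9431^2) = 5.184861
Step 2: Project.
Since ||x|| > R, scale = R/||x|| = 5/5.184861 = 0.964346, proj(x) = scale * x
proj(x) = [-4.116407, 2.838167]
Step 3: Dot product.
a^T * proj(x) = 1*(-4.116407) - 3*2.838167 = -12.6309


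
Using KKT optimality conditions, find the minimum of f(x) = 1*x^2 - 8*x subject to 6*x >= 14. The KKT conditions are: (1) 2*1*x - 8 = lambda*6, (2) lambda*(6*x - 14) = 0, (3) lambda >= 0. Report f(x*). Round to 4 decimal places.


Step 1: Try lambda = 0 (constraint inactive).
Stationarity: 2*1*x - 8 = 0
x* = 8/(2*1) = 4.0
Check constraint: 6*4.0 = 24.0 >= 14 -- satisfied.
Step 2: Compute optimal value.
f(x*) = 1*4.0^2 - 8*4.0 = -16.0


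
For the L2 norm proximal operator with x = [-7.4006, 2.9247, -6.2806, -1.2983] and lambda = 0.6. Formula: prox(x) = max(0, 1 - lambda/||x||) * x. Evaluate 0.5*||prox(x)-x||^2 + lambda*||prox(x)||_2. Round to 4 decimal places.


Step 1: Compute ||x||.
||x|| = 10.2203
Step 2: Compute scaling factor.
scale = max(0, 1 - 0.6/10.2203) = 0.9413
Step 3: prox(x) = [-6.9661, 2.753, -5.9119, -1.2221]
||prox(x)|| = 9.6203
Step 4: Proximal objective.
0.5*||prox-x||^2 = 0.18
lambda*||prox|| = 5.7722
Total = 5.9522


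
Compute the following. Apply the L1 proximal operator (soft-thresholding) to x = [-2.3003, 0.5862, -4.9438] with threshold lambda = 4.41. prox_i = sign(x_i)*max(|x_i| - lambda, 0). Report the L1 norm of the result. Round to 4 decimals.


Soft-thresholding with lambda = 4.41:
prox(-2.3003) = sign(-2.3003)*max(|-2.3003| - 4.41, 0) = 0.0
prox(0.5862) = sign(0.5862)*max(|0.5862| - 4.41, 0) = 0.0
prox(-4.9438) = sign(-4.9438)*max(|-4.9438| - 4.41, 0) = -0.5338
prox(x) = [0.0, 0.0, -0.5338]
||prox(x)||_1 = 0.0 + 0.0 + 0.5338 = 0.5338


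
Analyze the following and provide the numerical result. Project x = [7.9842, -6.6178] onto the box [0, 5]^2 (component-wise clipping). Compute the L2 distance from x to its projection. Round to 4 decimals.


Project each component onto [0, 5].
clip(7.9842) = 5.0, clip(-6.6178) = 0.0
Projection = [5.0, 0.0]
Squared diffs: [8.9054, 43.7953]
Distance = sqrt(52.7007) = 7.2595


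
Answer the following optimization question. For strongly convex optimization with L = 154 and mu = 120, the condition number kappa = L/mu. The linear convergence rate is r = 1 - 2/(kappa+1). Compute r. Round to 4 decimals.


Step 1: Compute the condition number.
kappa = L/mu = 154/120 = 1.2833
Step 2: Compute the convergence rate.
r = 1 - 2/(kappa + 1) = 1 - 2*mu/(L + mu) = (L - mu)/(L + mu) = 34/274 = 0.1241


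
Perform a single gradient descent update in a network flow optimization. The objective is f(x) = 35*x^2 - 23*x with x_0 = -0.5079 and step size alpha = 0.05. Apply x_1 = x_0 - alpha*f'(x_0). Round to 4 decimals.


We compute the gradient at x_0 and apply the update.
f'(x) = 70*x - 23
f'(-0.5079) = 70*-0.5079 - 23 = -58.553
x_1 = -0.5079 - 0.05*-58.553 = 2.4198


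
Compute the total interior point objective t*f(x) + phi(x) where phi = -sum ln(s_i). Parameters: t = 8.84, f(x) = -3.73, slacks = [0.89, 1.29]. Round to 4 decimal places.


Step 1: Compute log-barrier.
ln values: [-0.1165, 0.2546]
phi = -(-0.1165 + 0.2546) = -0.1381
Step 2: Compute augmented objective.
t*f(x) = 8.84*-3.73 = -32.9732
Total = -32.9732 - 0.1381 = -33.1113


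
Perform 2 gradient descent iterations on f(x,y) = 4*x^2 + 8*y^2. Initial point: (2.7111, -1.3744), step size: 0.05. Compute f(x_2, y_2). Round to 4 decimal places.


Gradient descent on f(x,y) = 4*x^2 + 8*y^2.
Starting point: (2.7111, -1.3744), alpha = 0.05
Step 1: grad_x = 2*4*2.7111 = 21.6888, grad_y = 2*8*-1.3744 = -21.9904
  x_1 = 2.7111 - 0.05*21.6888 = 1.6267
  y_1 = -1.3744 - 0.05*-21.9904 = -0.2749
Step 2: grad_x = 2*4*1.6267 = 13.0133, grad_y = 2*8*-0.2749 = -4.3981
  x_2 = 1.6267 - 0.05*13.0133 = 0.976
  y_2 = -0.2749 - 0.05*-4.3981 = -0.055
f(0.976, -0.055) = 4*0.976^2 + 8*(-0.055)^2 = 3.8345


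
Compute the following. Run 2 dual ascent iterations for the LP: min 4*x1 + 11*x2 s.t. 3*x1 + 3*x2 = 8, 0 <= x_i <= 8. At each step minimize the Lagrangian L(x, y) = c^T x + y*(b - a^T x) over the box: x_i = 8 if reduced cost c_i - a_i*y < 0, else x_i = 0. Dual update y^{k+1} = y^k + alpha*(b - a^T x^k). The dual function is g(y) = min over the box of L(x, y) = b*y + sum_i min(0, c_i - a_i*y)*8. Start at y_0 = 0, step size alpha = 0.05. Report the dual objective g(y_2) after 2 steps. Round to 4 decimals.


Dual ascent for LP: min 4*x1 + 11*x2, 3*x1 + 3*x2 = 8, 0 <= x_i <= 8
Step 1: y^k = 0.0, reduced costs: (4.0, 11.0)
  x^k = (0.0, 0.0), subgradient = b - a^T x = 8.0
  y^{k+1} = 0.0 + 0.05*8.0 = 0.4
Step 2: y^k = 0.4, reduced costs: (2.8, 9.8)
  x^k = (0.0, 0.0), subgradient = b - a^T x = 8.0
  y^{k+1} = 0.4 + 0.05*8.0 = 0.8
Dual objective at y_2 = 0.8: reduced costs (1.6, 8.6), box minimizer x = (0.0, 0.0)
g(y_2) = b*y + (c1 - a1*y)*x1 + (c2 - a2*y)*x2 = 8*0.8 + 1.6*0.0 + 8.6*0.0 = 6.4 + 0.0 + 0.0 = 6.4


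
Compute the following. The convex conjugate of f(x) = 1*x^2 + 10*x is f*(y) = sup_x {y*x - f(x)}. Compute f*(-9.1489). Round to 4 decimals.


f*(y) = sup_x {y*x - a*x^2 - b*x} = sup_x {(y-b)*x - a*x^2}
FOC: (y - b) - 2a*x = 0 => x* = (y - b)/(2a)
x* = (-9.1489 - 10)/(2*1) = -9.5745
f*(-9.1489) = (y-b)^2/(4a) = (-9.1489 - 10)^2/(4*1)
= 366.6804/4 = 91.6701


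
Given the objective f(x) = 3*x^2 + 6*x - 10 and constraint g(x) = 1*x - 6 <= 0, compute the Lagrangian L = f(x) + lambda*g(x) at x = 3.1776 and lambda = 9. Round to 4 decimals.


Step 1: Evaluate f(x).
f(3.1776) = 3*3.1776^2 + 6*3.1776 - 10 = 39.357
Step 2: Evaluate g(x).
g(3.1776) = 1*3.1776 - 6 = -2.8224
Step 3: Compute Lagrangian.
L = 39.357 + 9*-2.8224 = 13.9554


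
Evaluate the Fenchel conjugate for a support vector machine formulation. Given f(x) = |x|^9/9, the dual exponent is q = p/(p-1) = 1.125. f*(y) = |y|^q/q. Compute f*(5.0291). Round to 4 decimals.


The conjugate exponent q satisfies 1/p + 1/q = 1.
p = 9, so q = 9/(9 - 1) = 1.125
|y|^q = 5.0291^1.125 = 6.1543
f*(5.0291) = 6.1543 / 1.125 = 5.4705


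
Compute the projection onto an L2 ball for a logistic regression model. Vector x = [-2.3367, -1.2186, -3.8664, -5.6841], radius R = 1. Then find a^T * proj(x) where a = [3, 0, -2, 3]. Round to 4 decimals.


Step 1: Compute ||x|| (intermediates to 6 decimals).
||x|| = sqrt((-2.3367)^2 + (-1.2186)^2 + (-3.8664)^2 + (-5.6841)^2) = 7.362282
Step 2: Project.
Since ||x|| > R, scale = R/||x|| = 1/7.362282 = 0.135827, proj(x) = scale * x
proj(x) = [-0.317387, -0.165519, -0.525162, -0.772054]
Step 3: Dot product.
a^T * proj(x) = 3*(-0.317387) + 0*(-0.165519) - 2*(-0.525162) + 3*(-0.772054) = -2.218


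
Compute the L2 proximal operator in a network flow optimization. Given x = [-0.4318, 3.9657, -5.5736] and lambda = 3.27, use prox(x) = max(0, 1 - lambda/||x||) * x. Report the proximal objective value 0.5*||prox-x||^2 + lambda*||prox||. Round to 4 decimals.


Step 1: Compute ||x||.
||x|| = 6.8541
Step 2: Compute scaling factor.
scale = max(0, 1 - 3.27/6.8541) = 0.5229
Step 3: prox(x) = [-0.2258, 2.0737, -2.9145]
||prox(x)|| = 3.5841
Step 4: Proximal objective.
0.5*||prox-x||^2 = 5.3465
lambda*||prox|| = 11.72
Total = 17.0664


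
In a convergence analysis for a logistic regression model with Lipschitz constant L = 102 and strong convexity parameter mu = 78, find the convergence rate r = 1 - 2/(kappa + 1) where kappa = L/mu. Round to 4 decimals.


Step 1: Compute the condition number.
kappa = L/mu = 102/78 = 1.3077
Step 2: Compute the convergence rate.
r = 1 - 2/(kappa + 1) = 1 - 2*mu/(L + mu) = (L - mu)/(L + mu) = 24/180 = 0.1333


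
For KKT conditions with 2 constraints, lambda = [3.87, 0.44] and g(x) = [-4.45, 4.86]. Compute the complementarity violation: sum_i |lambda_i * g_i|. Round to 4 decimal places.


KKT complementary slackness check:
lambda_1 * g_1 = 3.87 * -4.45 = -17.2215
lambda_2 * g_2 = 0.44 * 4.86 = 2.1384
Total violation = 17.2215 + 2.1384 = 19.3599


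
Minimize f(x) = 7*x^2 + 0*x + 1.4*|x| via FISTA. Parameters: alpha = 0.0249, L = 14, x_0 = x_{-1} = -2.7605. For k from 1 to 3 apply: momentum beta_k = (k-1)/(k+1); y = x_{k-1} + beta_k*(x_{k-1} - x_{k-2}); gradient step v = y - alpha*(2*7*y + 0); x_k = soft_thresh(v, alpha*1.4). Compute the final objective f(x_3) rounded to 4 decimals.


FISTA on f(x) = 7*x^2 + 0*x + 1.4*|x|
L = 14, alpha = 0.0249
Iteration 1: beta = 0.0, y = -2.7605 + 0.0*(-2.7605 + 2.7605) = -2.7605
  grad(y) = -38.647, v = y - alpha*grad = -1.7982
  prox(v) = soft_thresh(-1.7982, 0.0349) = -1.7633
Iteration 2: beta = 0.3333, y = -1.7633 + 0.3333*(-1.7633 + 2.7605) = -1.4309
  grad(y) = -20.0332, v = y - alpha*grad = -0.9321
  prox(v) = soft_thresh(-0.9321, 0.0349) = -0.8973
Iteration 3: beta = 0.5, y = -0.8973 + 0.5*(-0.8973 + 1.7633) = -0.4642
  grad(y) = -6.499, v = y - alpha*grad = -0.3024
  prox(v) = soft_thresh(-0.3024, 0.0349) = -0.2675
f(x_3) = 7*(-0.2675)^2 + 0*(-0.2675) + 1.4*|-0.2675| = 0.8756


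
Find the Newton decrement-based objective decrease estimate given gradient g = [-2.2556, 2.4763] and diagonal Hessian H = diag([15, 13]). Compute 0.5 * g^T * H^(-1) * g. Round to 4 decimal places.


Step 1: H is diagonal, so H^(-1) * g = [-0.1504, 0.1905].
Step 2: g^T H^(-1) g = sum_i g_i^2 / H_ii
  = (-2.2556)^2/15 + (2.4763)^2/13
  = 0.3392 + 0.4717 = 0.8109
Step 3: Objective decrease = 0.5 * g^T H^(-1) g = 0.4054


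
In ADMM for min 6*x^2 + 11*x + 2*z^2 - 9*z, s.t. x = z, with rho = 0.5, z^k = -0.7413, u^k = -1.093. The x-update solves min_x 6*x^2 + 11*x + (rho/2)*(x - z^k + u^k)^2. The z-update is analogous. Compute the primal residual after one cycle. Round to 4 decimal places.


ADMM iteration with rho = 0.5, z^k = -0.7413, u^k = -1.093
Step 1: x-update.
Minimize 6*x^2 + 11*x + (0.5/2)*(x + 0.7413 - 1.093)^2
FOC: (2*6 + 0.5)*x = -11 + 0.5*(-0.7413 + 1.093)
x^{k+1} = -0.8659
Step 2: z-update.
Minimize 2*z^2 - 9*z + (0.5/2)*(-0.8659 - z - 1.093)^2
FOC: (2*2 + 0.5)*z = 9 + 0.5*(-0.8659 - 1.093)
z^{k+1} = 1.7823
Step 3: u-update.
u^{k+1} = -1.093 - 0.8659 - 1.7823 = -3.7413
Step 4: Primal residual = |-0.8659 - 1.7823| = 2.6483


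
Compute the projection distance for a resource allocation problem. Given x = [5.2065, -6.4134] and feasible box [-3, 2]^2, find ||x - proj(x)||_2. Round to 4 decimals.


Project each component onto [-3, 2].
clip(5.2065) = 2.0, clip(-6.4134) = -3.0
Projection = [2.0, -3.0]
Squared diffs: [10.2816, 11.6513]
Distance = sqrt(21.9329) = 4.6833


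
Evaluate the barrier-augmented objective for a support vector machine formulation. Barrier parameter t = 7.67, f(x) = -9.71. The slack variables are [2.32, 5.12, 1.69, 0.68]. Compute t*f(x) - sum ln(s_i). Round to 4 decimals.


Step 1: Compute log-barrier.
ln values: [0.8416, 1.6332, 0.5247, -0.3857]
phi = -(0.8416 + 1.6332 + 0.5247 - 0.3857) = -2.6138
Step 2: Compute augmented objective.
t*f(x) = 7.67*-9.71 = -74.4757
Total = -74.4757 - 2.6138 = -77.0895


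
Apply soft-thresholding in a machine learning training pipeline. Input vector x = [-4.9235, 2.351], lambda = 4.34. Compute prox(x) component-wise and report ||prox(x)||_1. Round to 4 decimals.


Soft-thresholding with lambda = 4.34:
prox(-4.9235) = sign(-4.9235)*max(|-4.9235| - 4.34, 0) = -0.5835
prox(2.351) = sign(2.351)*max(|2.351| - 4.34, 0) = 0.0
prox(x) = [-0.5835, 0.0]
||prox(x)||_1 = 0.5835 + 0.0 = 0.5835


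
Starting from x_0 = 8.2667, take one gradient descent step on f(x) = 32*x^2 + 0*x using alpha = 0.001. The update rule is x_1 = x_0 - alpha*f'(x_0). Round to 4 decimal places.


We compute the gradient at x_0 and apply the update.
f'(x) = 64*x + 0
f'(8.2667) = 64*8.2667 + 0 = 529.0688
x_1 = 8.2667 - 0.001*529.0688 = 7.7376


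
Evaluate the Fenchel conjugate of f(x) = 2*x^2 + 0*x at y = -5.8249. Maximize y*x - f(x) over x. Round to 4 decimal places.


f*(y) = sup_x {y*x - a*x^2 - b*x} = sup_x {(y-b)*x - a*x^2}
FOC: (y - b) - 2a*x = 0 => x* = (y - b)/(2a)
x* = (-5.8249 - 0)/(2*2) = -1.4562
f*(-5.8249) = (y-b)^2/(4a) = (-5.8249 - 0)^2/(4*2)
= 33.9295/8 = 4.2412


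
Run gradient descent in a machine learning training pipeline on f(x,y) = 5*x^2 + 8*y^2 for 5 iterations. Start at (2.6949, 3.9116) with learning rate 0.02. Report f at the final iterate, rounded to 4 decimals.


Gradient descent on f(x,y) = 5*x^2 + 8*y^2.
Starting point: (2.6949, 3.9116), alpha = 0.02
Step 1: grad_x = 2*5*2.6949 = 26.949, grad_y = 2*8*3.9116 = 62.5856
  x_1 = 2.6949 - 0.02*26.949 = 2.1559
  y_1 = 3.9116 - 0.02*62.5856 = 2.6599
Step 2: grad_x = 2*5*2.1559 = 21.5592, grad_y = 2*8*2.6599 = 42.5582
  x_2 = 2.1559 - 0.02*21.5592 = 1.7247
  y_2 = 2.6599 - 0.02*42.5582 = 1.8087
Step 3: grad_x = 2*5*1.7247 = 17.2474, grad_y = 2*8*1.8087 = 28.9396
  x_3 = 1.7247 - 0.02*17.2474 = 1.3798
  y_3 = 1.8087 - 0.02*28.9396 = 1.2299
Step 4: grad_x = 2*5*1.3798 = 13.7979, grad_y = 2*8*1.2299 = 19.6789
  x_4 = 1.3798 - 0.02*13.7979 = 1.1038
  y_4 = 1.2299 - 0.02*19.6789 = 0.8364
Step 5: grad_x = 2*5*1.1038 = 11.0383, grad_y = 2*8*0.8364 = 13.3817
  x_5 = 1.1038 - 0.02*11.0383 = 0.8831
  y_5 = 0.8364 - 0.02*13.3817 = 0.5687
f(0.8831, 0.5687) = 5*0.8831^2 + 8*0.5687^2 = 6.4866


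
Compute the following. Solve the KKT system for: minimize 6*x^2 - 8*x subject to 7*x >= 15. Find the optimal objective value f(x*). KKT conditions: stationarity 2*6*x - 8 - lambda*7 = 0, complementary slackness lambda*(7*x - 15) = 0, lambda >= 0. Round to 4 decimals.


Step 1: Try lambda = 0 (constraint inactive).
x_unc = 8/(2*6) = 0.6667
Check: 7*0.6667 = 4.6669 < 15 -- violated!
Step 2: Constraint must be active: 7*x = 15
x* = 15/7 = 2.1429 (rounded; the exact value 15/7 is used below)
lambda = (2*6*(15/7) - 8)/7 = 2.5306
Step 3: Compute optimal value.
f(x*) = 6*(15/7)^2 - 8*(15/7) = 10.4082


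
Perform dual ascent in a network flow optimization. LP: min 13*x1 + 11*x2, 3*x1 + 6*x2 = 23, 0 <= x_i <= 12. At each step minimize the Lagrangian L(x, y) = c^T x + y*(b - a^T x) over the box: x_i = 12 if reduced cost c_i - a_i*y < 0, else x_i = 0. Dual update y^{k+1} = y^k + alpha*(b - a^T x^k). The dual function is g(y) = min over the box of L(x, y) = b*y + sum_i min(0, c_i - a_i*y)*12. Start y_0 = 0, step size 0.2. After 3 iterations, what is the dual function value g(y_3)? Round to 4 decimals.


Dual ascent for LP: min 13*x1 + 11*x2, 3*x1 + 6*x2 = 23, 0 <= x_i <= 12
Step 1: y^k = 0.0, reduced costs: (13.0, 11.0)
  x^k = (0.0, 0.0), subgradient = b - a^T x = 23.0
  y^{k+1} = 0.0 + 0.2*23.0 = 4.6
Step 2: y^k = 4.6, reduced costs: (-0.8, -16.6)
  x^k = (12.0, 12.0), subgradient = b - a^T x = -85.0
  y^{k+1} = 4.6 + 0.2*-85.0 = -12.4
Step 3: y^k = -12.4, reduced costs: (50.2, 85.4)
  x^k = (0.0, 0.0), subgradient = b - a^T x = 23.0
  y^{k+1} = -12.4 + 0.2*23.0 = -7.8
Dual objective at y_3 = -7.8: reduced costs (36.4, 57.8), box minimizer x = (0.0, 0.0)
g(y_3) = b*y + (c1 - a1*y)*x1 + (c2 - a2*y)*x2 = 23*(-7.8) + 36.4*0.0 + 57.8*0.0 = -179.4 + 0.0 + 0.0 = -179.4


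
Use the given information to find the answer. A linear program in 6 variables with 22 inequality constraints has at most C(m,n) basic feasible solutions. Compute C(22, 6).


Each vertex corresponds to some choice of n active constraints out of m, so the number of vertices is at most C(m, n) = m! / (n!(m-n)!).
m = 22, n = 6
Numerator: 22 * 21 * 20 * 19 * 18 * 17
Denominator: 6! = 720
C(22, 6) = 74613


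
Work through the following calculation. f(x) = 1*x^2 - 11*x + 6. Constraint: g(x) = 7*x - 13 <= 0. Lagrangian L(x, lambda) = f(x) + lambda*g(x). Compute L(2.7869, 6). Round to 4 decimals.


Step 1: Evaluate f(x).
f(2.7869) = 1*2.7869^2 - 11*2.7869 + 6 = -16.8891
Step 2: Evaluate g(x).
g(2.7869) = 7*2.7869 - 13 = 6.5083
Step 3: Compute Lagrangian.
L = -16.8891 + 6*6.5083 = 22.1607


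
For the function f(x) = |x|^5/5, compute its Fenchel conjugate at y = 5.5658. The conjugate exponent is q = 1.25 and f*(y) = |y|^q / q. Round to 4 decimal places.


The conjugate exponent q satisfies 1/p + 1/q = 1.
p = 5, so q = 5/(5 - 1) = 1.25
|y|^q = 5.5658^1.25 = 8.5489
f*(5.5658) = 8.5489 / 1.25 = 6.8391


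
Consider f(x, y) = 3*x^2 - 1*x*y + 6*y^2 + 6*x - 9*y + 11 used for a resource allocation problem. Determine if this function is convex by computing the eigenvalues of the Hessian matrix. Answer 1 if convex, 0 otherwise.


The Hessian of f(x,y) = 3*x^2 - 1*x*y + 6*y^2 + 6*x - 9*y + 11 is:
H = [[6, -1], [-1, 12]]
Trace = 6 + 12 = 18
Determinant = 6*12 - (-1)^2 = 71
Discriminant = (18)^2 - 4*71 = 40.0
Eigenvalues: lambda_1 = 5.8377, lambda_2 = 12.1623
The function is convex.

1


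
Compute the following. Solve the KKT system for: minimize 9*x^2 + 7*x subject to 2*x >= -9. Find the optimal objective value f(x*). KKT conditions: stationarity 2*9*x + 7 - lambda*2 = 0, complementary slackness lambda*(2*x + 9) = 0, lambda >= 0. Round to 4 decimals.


Step 1: Try lambda = 0 (constraint inactive).
Stationarity: 2*9*x + 7 = 0
x* = -7/(2*9) = -7/18 = -0.3889 (rounded; the exact value -7/18 is used below)
Check constraint: 2*-0.3889 = -0.7778 >= -9 -- satisfied.
Step 2: Compute optimal value.
f(x*) = 9*(-7/18)^2 + 7*(-7/18) = -1.3611


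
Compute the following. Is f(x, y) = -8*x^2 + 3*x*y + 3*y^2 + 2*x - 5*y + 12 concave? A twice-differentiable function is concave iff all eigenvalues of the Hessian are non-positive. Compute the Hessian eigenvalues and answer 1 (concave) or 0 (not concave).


The Hessian of f(x,y) = -8*x^2 + 3*x*y + 3*y^2 + 2*x - 5*y + 12 is:
H = [[-16, 3], [3, 6]]
Trace = -16 + 6 = -10
Determinant = -16*6 - (3)^2 = -105
Discriminant = (-10)^2 - 4*-105 = 520.0
Eigenvalues: lambda_1 = -16.4018, lambda_2 = 6.4018
The function is not concave.

0


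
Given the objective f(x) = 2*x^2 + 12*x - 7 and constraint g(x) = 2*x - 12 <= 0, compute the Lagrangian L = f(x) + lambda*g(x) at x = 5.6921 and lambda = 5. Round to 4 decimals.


Step 1: Evaluate f(x).
f(5.6921) = 2*5.6921^2 + 12*5.6921 - 7 = 126.1052
Step 2: Evaluate g(x).
g(5.6921) = 2*5.6921 - 12 = -0.6158
Step 3: Compute Lagrangian.
L = 126.1052 + 5*-0.6158 = 123.0262


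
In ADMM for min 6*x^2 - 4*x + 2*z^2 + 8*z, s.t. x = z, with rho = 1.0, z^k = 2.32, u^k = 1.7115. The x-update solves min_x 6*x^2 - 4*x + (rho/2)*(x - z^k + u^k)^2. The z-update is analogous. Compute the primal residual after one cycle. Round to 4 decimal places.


ADMM iteration with rho = 1.0, z^k = 2.32, u^k = 1.7115
Step 1: x-update.
Minimize 6*x^2 - 4*x + (1.0/2)*(x - 2.32 + 1.7115)^2
FOC: (2*6 + 1.0)*x = 4 + 1.0*(2.32 - 1.7115)
x^{k+1} = 0.3545
Step 2: z-update.
Minimize 2*z^2 + 8*z + (1.0/2)*(0.3545 - z + 1.7115)^2
FOC: (2*2 + 1.0)*z = -8 + 1.0*(0.3545 + 1.7115)
z^{k+1} = -1.1868
Step 3: u-update.
u^{k+1} = 1.7115 + 0.3545 + 1.1868 = 3.2528
Step 4: Primal residual = |0.3545 + 1.1868| = 1.5413


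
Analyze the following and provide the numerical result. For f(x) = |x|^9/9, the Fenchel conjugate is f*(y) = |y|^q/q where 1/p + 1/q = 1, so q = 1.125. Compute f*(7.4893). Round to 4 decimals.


The conjugate exponent q satisfies 1/p + 1/q = 1.
p = 9, so q = 9/(9 - 1) = 1.125
|y|^q = 7.4893^1.125 = 9.6327
f*(7.4893) = 9.6327 / 1.125 = 8.5624


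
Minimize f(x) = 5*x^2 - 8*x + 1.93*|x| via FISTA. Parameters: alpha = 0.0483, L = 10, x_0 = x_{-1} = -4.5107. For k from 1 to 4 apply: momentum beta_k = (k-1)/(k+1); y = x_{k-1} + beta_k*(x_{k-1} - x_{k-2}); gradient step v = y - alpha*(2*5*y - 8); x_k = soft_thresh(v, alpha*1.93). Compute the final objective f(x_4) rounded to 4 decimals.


FISTA on f(x) = 5*x^2 - 8*x + 1.93*|x|
L = 10, alpha = 0.0483
Iteration 1: beta = 0.0, y = -4.5107 + 0.0*(-4.5107 + 4.5107) = -4.5107
  grad(y) = -53.107, v = y - alpha*grad = -1.9456
  prox(v) = soft_thresh(-1.9456, 0.0932) = -1.8524
Iteration 2: beta = 0.3333, y = -1.8524 + 0.3333*(-1.8524 + 4.5107) = -0.9663
  grad(y) = -17.6632, v = y - alpha*grad = -0.1132
  prox(v) = soft_thresh(-0.1132, 0.0932) = -0.02
Iteration 3: beta = 0.5, y = -0.02 + 0.5*(-0.02 + 1.8524) = 0.8963
  grad(y) = 0.9626, v = y - alpha*grad = 0.8498
  prox(v) = soft_thresh(0.8498, 0.0932) = 0.7565
Iteration 4: beta = 0.6, y = 0.7565 + 0.6*(0.7565 + 0.02) = 1.2225
  grad(y) = 4.2245, v = y - alpha*grad = 1.0184
  prox(v) = soft_thresh(1.0184, 0.0932) = 0.9252
f(x_4) = 5*0.9252^2 - 8*0.9252 + 1.93*|0.9252| = -1.336


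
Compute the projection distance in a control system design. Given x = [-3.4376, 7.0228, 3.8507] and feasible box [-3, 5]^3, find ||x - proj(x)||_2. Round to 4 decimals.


Project each component onto [-3, 5].
clip(-3.4376) = -3.0, clip(7.0228) = 5.0, clip(3.8507) = 3.8507
Projection = [-3.0, 5.0, 3.8507]
Squared diffs: [0.1915, 4.0917, 0.0]
Distance = sqrt(4.2832) = 2.0696


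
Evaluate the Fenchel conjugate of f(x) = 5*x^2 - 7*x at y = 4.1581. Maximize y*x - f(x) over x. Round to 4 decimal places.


f*(y) = sup_x {y*x - a*x^2 - b*x} = sup_x {(y-b)*x - a*x^2}
FOC: (y - b) - 2a*x = 0 => x* = (y - b)/(2a)
x* = (4.1581 + 7)/(2*5) = 1.1158
f*(4.1581) = (y-b)^2/(4a) = (4.1581 + 7)^2/(4*5)
= 124.5032/20 = 6.2252
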